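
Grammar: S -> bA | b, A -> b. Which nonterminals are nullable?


A nonterminal is nullable iff some alternative derives ε (directly, or every symbol in it is nullable)
Nullable: {}


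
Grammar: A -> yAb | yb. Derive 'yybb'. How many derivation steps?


Derivation: A => yAb => yybb
Steps: 2


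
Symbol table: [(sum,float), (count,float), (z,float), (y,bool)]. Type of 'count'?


Lookup 'count' → type float


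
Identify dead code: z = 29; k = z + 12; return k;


z is read by k's definition; k is returned
No dead code


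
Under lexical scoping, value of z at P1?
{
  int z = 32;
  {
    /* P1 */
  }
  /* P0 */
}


P1's block does not declare z; resolves to the enclosing declaration at depth 0
z = 32


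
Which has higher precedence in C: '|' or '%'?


'%' is multiplicative (level 10); '|' is bitwise OR (level 3)
Higher level binds tighter
'%' has higher precedence than '|'


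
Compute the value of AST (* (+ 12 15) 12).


Evaluate inner: (+ 12 15) = 27
Evaluate root: (* 27 12) = 324
Result: 324


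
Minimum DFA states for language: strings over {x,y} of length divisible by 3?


Track length mod 3: states 0..2, accept at 0
Minimal DFA: 3 states


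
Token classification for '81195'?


Pattern: digits only
Type: INTEGER_LITERAL


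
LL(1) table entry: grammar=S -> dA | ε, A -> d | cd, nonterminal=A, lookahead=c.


For [A, c]: 'c' ∈ FIRST(cd)
Entry: A -> cd


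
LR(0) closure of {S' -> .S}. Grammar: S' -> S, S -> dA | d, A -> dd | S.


Start: S' -> .S
For each item with dot before a nonterminal B, add B -> .γ for every B-production
Closure: [S' -> .S, S -> .dA, S -> .d]


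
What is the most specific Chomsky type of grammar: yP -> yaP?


LHS has context (more than one symbol) and |LHS| ≤ |RHS|
Classification: Type 1 (Context-Sensitive)


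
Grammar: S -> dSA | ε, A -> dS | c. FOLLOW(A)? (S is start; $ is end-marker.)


$ ∈ FOLLOW(S). For each A -> αBβ: add FIRST(β)\{ε} to FOLLOW(B); if β nullable, add FOLLOW(A).
FOLLOW(A) = {$, c, d}


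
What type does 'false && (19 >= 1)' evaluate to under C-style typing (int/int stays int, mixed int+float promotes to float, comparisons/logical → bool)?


Operand types: bool && bool
Rule: logical operators take bool operands and yield bool
Result type: bool


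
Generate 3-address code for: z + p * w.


Break into single-operator statements:
t1 = p * w
t2 = z + t1


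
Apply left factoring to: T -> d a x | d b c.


Common prefix: 'd'
Factored: T -> d T', T' -> a x | b c


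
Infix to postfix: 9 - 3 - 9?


Left to right (same or higher precedence on left)
Postfix: 9 3 - 9 -


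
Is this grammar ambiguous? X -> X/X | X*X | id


'id/id*id' has two parse trees (no precedence encoded between / and *)
Ambiguous


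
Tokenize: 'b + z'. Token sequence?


Scan left to right, longest-match per lexeme
Tokens: ID(b), OP(+), ID(z)


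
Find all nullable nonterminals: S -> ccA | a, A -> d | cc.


A nonterminal is nullable iff some alternative derives ε (directly, or every symbol in it is nullable)
Nullable: {}


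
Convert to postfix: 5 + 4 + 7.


Left to right (same or higher precedence on left)
Postfix: 5 4 + 7 +


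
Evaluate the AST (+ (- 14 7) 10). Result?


Evaluate inner: (- 14 7) = 7
Evaluate root: (+ 7 10) = 17
Result: 17


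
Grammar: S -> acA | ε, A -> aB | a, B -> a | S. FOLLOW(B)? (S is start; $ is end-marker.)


$ ∈ FOLLOW(S). For each A -> αBβ: add FIRST(β)\{ε} to FOLLOW(B); if β nullable, add FOLLOW(A).
FOLLOW(B) = {$}


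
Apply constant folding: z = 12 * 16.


12 * 16 = 192 at compile time
Optimized: z = 192


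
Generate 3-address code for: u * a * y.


Break into single-operator statements:
t1 = u * a
t2 = t1 * y


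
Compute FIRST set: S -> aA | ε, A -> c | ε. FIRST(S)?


Per alternative of S: FIRST(aA) = {a}; FIRST(ε) = {ε}
FIRST(S) = {a, ε}


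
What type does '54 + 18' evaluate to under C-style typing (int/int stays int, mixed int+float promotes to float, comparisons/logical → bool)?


Operand types: int + int
Rule: mixed int/float promotes to float; int/int stays int
Result type: int


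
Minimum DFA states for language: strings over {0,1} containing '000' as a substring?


KMP-style automaton: 3 progress states + 1 absorbing accept = 4
Minimal DFA: 4 states


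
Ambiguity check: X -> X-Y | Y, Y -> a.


precedence layered via separate nonterminal Y: deterministic
Unambiguous


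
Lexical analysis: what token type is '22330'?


Pattern: digits only
Type: INTEGER_LITERAL


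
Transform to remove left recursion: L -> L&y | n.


Left-recursive alternatives: L&y; non-recursive: n
Introduce L': L -> nL', L' -> &yL' | ε


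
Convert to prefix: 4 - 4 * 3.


'*' binds tighter: tree is (- 4 (* 4 3))
Prefix: - 4 * 4 3


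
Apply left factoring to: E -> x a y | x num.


Common prefix: 'x'
Factored: E -> x E', E' -> a y | num


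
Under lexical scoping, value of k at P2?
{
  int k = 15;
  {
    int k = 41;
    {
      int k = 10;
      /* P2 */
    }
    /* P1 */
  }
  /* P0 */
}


k declared in the same block as P2
k = 10


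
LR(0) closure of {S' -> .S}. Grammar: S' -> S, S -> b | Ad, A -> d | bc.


Start: S' -> .S
For each item with dot before a nonterminal B, add B -> .γ for every B-production
Closure: [S' -> .S, S -> .b, S -> .Ad, A -> .d, A -> .bc]


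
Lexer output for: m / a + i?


Scan left to right, longest-match per lexeme
Tokens: ID(m), OP(/), ID(a), OP(+), ID(i)


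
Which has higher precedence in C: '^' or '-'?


'-' is additive (level 9); '^' is bitwise XOR (level 4)
Higher level binds tighter
'-' has higher precedence than '^'


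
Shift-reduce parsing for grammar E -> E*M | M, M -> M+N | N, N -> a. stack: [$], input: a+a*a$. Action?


no handle on stack; shift 'a'
Action: shift


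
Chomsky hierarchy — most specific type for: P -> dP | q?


Right-linear: every RHS is a terminal or a terminal followed by one nonterminal
Classification: Type 3 (Regular)


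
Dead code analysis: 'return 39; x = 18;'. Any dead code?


statement follows a return and is unreachable
Dead: 'x = 18'


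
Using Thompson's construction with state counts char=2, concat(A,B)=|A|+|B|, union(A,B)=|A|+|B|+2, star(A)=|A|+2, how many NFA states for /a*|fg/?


Syntax tree has 3 char leaf(s), 1 union(s), 1 star(s)
chars contribute 3×2 = 6; each union adds +2; each star adds +2
Total: 6 + 2 + 2 = 10 states


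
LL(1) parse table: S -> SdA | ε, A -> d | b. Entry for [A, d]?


For [A, d]: 'd' ∈ FIRST(d)
Entry: A -> d


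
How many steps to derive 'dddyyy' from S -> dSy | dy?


Derivation: S => dSy => ddSyy => dddyyy
Steps: 3


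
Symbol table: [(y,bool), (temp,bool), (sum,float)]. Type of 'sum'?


Lookup 'sum' → type float


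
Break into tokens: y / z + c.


Scan left to right, longest-match per lexeme
Tokens: ID(y), OP(/), ID(z), OP(+), ID(c)


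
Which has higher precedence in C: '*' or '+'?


'*' is multiplicative (level 10); '+' is additive (level 9)
Higher level binds tighter
'*' has higher precedence than '+'


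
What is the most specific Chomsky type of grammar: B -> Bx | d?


Left-linear: every RHS is a terminal or one nonterminal followed by a terminal
Classification: Type 3 (Regular)


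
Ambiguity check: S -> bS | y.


right-linear, alternatives start with distinct terminals 'b' vs 'y': unique leftmost derivation
Unambiguous


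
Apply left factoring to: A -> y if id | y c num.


Common prefix: 'y'
Factored: A -> y A', A' -> if id | c num


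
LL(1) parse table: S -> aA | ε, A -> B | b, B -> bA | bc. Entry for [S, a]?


For [S, a]: 'a' ∈ FIRST(aA)
Entry: S -> aA


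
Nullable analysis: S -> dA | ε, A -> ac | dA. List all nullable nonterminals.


A nonterminal is nullable iff some alternative derives ε (directly, or every symbol in it is nullable)
Nullable: {S}


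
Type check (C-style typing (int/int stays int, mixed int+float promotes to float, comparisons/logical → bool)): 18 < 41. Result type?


Operand types: int < int
Rule: comparison yields bool
Result type: bool


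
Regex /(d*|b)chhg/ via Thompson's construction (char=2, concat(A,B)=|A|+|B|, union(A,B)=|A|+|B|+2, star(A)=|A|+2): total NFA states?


Syntax tree has 6 char leaf(s), 1 union(s), 1 star(s)
chars contribute 6×2 = 12; each union adds +2; each star adds +2
Total: 12 + 2 + 2 = 16 states


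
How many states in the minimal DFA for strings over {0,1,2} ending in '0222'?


Track the longest suffix of input matching a prefix of '0222': 5 classes (prefixes of length 0..4)
Minimal DFA: 5 states


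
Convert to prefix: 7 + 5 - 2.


left-to-right (same/higher precedence on left): tree is (- (+ 7 5) 2)
Prefix: - + 7 5 2


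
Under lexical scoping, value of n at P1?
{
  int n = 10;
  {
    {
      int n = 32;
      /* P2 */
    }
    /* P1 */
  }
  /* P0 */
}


P1's block does not declare n; resolves to the enclosing declaration at depth 0
n = 10


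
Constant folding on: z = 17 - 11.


17 - 11 = 6 at compile time
Optimized: z = 6


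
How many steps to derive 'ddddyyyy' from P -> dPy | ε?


Derivation: P => dPy => ddPyy => dddPyyy => ddddPyyyy => ddddyyyy
Steps: 5


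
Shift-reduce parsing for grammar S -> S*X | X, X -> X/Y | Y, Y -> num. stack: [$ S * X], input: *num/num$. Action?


handle 'S*X' on top; lookahead ∈ FOLLOW(S) = {*, $}
Action: reduce (S -> S*X)


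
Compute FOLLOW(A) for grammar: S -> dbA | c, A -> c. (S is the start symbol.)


$ ∈ FOLLOW(S). For each A -> αBβ: add FIRST(β)\{ε} to FOLLOW(B); if β nullable, add FOLLOW(A).
FOLLOW(A) = {$}


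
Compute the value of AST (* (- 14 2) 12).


Evaluate inner: (- 14 2) = 12
Evaluate root: (* 12 12) = 144
Result: 144


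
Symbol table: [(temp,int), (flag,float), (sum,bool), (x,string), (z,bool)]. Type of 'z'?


Lookup 'z' → type bool


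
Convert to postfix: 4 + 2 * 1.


* has higher precedence, evaluate 2*1 first
Postfix: 4 2 1 * +


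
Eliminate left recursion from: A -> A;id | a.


Left-recursive alternatives: A;id; non-recursive: a
Introduce A': A -> aA', A' -> ;idA' | ε


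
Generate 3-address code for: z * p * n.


Break into single-operator statements:
t1 = z * p
t2 = t1 * n


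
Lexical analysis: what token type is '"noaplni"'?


Pattern: double-quoted sequence
Type: STRING_LITERAL


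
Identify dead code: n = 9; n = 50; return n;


first assignment to n is overwritten before any read
Dead: 'n = 9'


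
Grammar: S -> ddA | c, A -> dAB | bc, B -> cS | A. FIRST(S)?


Per alternative of S: FIRST(ddA) = {d}; FIRST(c) = {c}
FIRST(S) = {c, d}


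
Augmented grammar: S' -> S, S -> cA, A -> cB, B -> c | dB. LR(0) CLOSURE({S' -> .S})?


Start: S' -> .S
For each item with dot before a nonterminal B, add B -> .γ for every B-production
Closure: [S' -> .S, S -> .cA]


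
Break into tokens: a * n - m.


Scan left to right, longest-match per lexeme
Tokens: ID(a), OP(*), ID(n), OP(-), ID(m)


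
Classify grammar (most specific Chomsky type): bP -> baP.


LHS has context (more than one symbol) and |LHS| ≤ |RHS|
Classification: Type 1 (Context-Sensitive)


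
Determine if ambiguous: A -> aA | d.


right-linear, alternatives start with distinct terminals 'a' vs 'd': unique leftmost derivation
Unambiguous


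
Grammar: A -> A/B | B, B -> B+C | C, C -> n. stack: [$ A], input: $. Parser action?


start symbol A on stack, input exhausted
Action: accept


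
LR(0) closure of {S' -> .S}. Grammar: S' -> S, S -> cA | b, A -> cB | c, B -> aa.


Start: S' -> .S
For each item with dot before a nonterminal B, add B -> .γ for every B-production
Closure: [S' -> .S, S -> .cA, S -> .b]


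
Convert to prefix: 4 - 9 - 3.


left-to-right (same/higher precedence on left): tree is (- (- 4 9) 3)
Prefix: - - 4 9 3


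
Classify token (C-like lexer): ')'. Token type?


Pattern: delimiter/punctuation
Type: PUNCTUATION


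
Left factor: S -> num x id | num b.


Common prefix: 'num'
Factored: S -> num S', S' -> x id | b


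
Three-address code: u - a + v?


Break into single-operator statements:
t1 = u - a
t2 = t1 + v


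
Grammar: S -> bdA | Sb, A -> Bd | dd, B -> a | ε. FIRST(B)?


Per alternative of B: FIRST(a) = {a}; FIRST(ε) = {ε}
FIRST(B) = {a, ε}


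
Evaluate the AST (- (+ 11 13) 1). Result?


Evaluate inner: (+ 11 13) = 24
Evaluate root: (- 24 1) = 23
Result: 23


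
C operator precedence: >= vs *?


'*' is multiplicative (level 10); '>=' is relational (level 7)
Higher level binds tighter
'*' has higher precedence than '>='


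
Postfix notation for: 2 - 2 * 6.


* has higher precedence, evaluate 2*6 first
Postfix: 2 2 6 * -


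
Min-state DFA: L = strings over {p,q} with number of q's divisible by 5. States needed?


Track (count of q) mod 5: states 0..4, accept at 0
Minimal DFA: 5 states


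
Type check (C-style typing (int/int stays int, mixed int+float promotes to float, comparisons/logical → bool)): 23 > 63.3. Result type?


Operand types: int > float
Rule: comparison yields bool
Result type: bool


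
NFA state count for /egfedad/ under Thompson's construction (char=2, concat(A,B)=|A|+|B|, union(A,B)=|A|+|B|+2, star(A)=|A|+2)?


Syntax tree has 7 char leaf(s), 0 union(s), 0 star(s)
chars contribute 7×2 = 14; each union adds +2; each star adds +2
Total: 14 + 0 + 0 = 14 states


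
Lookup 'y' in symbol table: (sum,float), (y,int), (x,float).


Lookup 'y' → type int


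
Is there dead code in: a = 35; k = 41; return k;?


a is assigned but never read
Dead: 'a = 35'


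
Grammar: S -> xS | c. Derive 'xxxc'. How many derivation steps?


Derivation: S => xS => xxS => xxxS => xxxc
Steps: 4


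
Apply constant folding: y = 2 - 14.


2 - 14 = -12 at compile time
Optimized: y = -12


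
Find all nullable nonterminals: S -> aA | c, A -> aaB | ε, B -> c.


A nonterminal is nullable iff some alternative derives ε (directly, or every symbol in it is nullable)
Nullable: {A}


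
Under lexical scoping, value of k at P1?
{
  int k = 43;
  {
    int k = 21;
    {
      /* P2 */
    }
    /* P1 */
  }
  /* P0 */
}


k declared in the same block as P1
k = 21


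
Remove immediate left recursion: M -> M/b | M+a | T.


Left-recursive alternatives: M/b, M+a; non-recursive: T
Introduce M': M -> TM', M' -> /bM' | +aM' | ε


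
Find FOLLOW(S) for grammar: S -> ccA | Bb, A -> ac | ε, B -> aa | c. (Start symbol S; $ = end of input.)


$ ∈ FOLLOW(S). For each A -> αBβ: add FIRST(β)\{ε} to FOLLOW(B); if β nullable, add FOLLOW(A).
FOLLOW(S) = {$}


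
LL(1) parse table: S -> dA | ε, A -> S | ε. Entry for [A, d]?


For [A, d]: 'd' ∈ FIRST(S)
Entry: A -> S


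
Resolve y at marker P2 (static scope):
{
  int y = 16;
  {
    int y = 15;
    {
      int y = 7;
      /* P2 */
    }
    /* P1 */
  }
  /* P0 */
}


y declared in the same block as P2
y = 7


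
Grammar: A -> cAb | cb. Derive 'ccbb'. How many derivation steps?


Derivation: A => cAb => ccbb
Steps: 2


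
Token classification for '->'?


Pattern: operator symbol
Type: OPERATOR


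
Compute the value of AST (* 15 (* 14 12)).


Evaluate inner: (* 14 12) = 168
Evaluate root: (* 15 168) = 2520
Result: 2520


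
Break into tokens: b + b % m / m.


Scan left to right, longest-match per lexeme
Tokens: ID(b), OP(+), ID(b), OP(%), ID(m), OP(/), ID(m)


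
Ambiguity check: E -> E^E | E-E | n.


'n^n-n' has two parse trees (no precedence encoded between ^ and -)
Ambiguous


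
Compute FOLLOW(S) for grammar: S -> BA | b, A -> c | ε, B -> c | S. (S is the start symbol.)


$ ∈ FOLLOW(S). For each A -> αBβ: add FIRST(β)\{ε} to FOLLOW(B); if β nullable, add FOLLOW(A).
FOLLOW(S) = {$, c}


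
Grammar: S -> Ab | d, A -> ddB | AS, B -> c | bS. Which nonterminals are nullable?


A nonterminal is nullable iff some alternative derives ε (directly, or every symbol in it is nullable)
Nullable: {}


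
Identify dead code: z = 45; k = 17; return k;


z is assigned but never read
Dead: 'z = 45'


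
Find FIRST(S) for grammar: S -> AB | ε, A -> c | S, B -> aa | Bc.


Per alternative of S: FIRST(AB) = {a, c}; FIRST(ε) = {ε}
FIRST(S) = {a, c, ε}


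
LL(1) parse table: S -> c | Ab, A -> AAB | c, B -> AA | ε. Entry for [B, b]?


For [B, b]: ε is nullable and 'b' ∈ FOLLOW(B)
Entry: B -> ε


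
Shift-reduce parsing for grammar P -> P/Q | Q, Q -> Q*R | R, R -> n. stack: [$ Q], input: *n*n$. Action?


shift '*' to continue Q -> Q*R
Action: shift


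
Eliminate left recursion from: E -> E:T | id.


Left-recursive alternatives: E:T; non-recursive: id
Introduce E': E -> idE', E' -> :TE' | ε


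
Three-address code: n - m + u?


Break into single-operator statements:
t1 = n - m
t2 = t1 + u


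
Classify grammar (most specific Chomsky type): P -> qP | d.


Right-linear: every RHS is a terminal or a terminal followed by one nonterminal
Classification: Type 3 (Regular)


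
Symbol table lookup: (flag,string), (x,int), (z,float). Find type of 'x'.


Lookup 'x' → type int


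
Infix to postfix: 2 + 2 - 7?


Left to right (same or higher precedence on left)
Postfix: 2 2 + 7 -


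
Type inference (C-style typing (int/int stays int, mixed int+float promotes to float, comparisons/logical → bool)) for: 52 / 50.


Operand types: int / int
Rule: mixed int/float promotes to float; int/int stays int
Result type: int


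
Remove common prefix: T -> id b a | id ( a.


Common prefix: 'id'
Factored: T -> id T', T' -> b a | ( a


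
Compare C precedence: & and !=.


'!=' is equality (level 6); '&' is bitwise AND (level 5)
Higher level binds tighter
'!=' has higher precedence than '&'


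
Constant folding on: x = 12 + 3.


12 + 3 = 15 at compile time
Optimized: x = 15


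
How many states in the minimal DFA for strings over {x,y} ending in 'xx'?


Track the longest suffix of input matching a prefix of 'xx': 3 classes (prefixes of length 0..2)
Minimal DFA: 3 states


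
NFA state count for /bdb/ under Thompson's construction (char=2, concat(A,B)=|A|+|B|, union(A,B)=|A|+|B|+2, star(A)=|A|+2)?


Syntax tree has 3 char leaf(s), 0 union(s), 0 star(s)
chars contribute 3×2 = 6; each union adds +2; each star adds +2
Total: 6 + 0 + 0 = 6 states


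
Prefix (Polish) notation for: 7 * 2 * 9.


left-to-right (same/higher precedence on left): tree is (* (* 7 2) 9)
Prefix: * * 7 2 9


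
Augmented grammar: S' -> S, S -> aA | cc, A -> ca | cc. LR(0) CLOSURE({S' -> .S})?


Start: S' -> .S
For each item with dot before a nonterminal B, add B -> .γ for every B-production
Closure: [S' -> .S, S -> .aA, S -> .cc]


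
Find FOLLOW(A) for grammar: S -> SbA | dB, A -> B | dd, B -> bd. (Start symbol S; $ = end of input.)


$ ∈ FOLLOW(S). For each A -> αBβ: add FIRST(β)\{ε} to FOLLOW(B); if β nullable, add FOLLOW(A).
FOLLOW(A) = {$, b}


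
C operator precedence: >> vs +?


'+' is additive (level 9); '>>' is shift (level 8)
Higher level binds tighter
'+' has higher precedence than '>>'


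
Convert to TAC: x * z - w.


Break into single-operator statements:
t1 = x * z
t2 = t1 - w


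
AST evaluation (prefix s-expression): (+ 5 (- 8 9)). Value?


Evaluate inner: (- 8 9) = -1
Evaluate root: (+ 5 -1) = 4
Result: 4


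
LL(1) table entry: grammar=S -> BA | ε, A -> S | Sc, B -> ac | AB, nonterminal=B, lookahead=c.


For [B, c]: 'c' ∈ FIRST(AB)
Entry: B -> AB


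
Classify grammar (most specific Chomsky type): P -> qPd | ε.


Single nonterminal LHS, but q^n d^n is not regular
Classification: Type 2 (Context-Free)


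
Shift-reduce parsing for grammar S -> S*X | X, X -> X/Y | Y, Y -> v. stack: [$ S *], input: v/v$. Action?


no handle ('S*' is not any RHS); shift 'v'
Action: shift


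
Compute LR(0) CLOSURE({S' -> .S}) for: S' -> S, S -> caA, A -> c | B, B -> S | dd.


Start: S' -> .S
For each item with dot before a nonterminal B, add B -> .γ for every B-production
Closure: [S' -> .S, S -> .caA]


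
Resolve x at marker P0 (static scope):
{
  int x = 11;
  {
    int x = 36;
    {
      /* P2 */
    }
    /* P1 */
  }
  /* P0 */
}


x declared in the same block as P0
x = 11


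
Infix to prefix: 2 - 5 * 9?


'*' binds tighter: tree is (- 2 (* 5 9))
Prefix: - 2 * 5 9


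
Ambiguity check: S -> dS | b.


right-linear, alternatives start with distinct terminals 'd' vs 'b': unique leftmost derivation
Unambiguous


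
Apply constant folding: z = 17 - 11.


17 - 11 = 6 at compile time
Optimized: z = 6


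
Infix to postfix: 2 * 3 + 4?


Left to right (same or higher precedence on left)
Postfix: 2 3 * 4 +


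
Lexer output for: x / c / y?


Scan left to right, longest-match per lexeme
Tokens: ID(x), OP(/), ID(c), OP(/), ID(y)


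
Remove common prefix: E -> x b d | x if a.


Common prefix: 'x'
Factored: E -> x E', E' -> b d | if a


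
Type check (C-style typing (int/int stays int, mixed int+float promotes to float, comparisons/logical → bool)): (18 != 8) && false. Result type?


Operand types: bool && bool
Rule: logical operators take bool operands and yield bool
Result type: bool


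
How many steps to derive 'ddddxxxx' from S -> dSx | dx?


Derivation: S => dSx => ddSxx => dddSxxx => ddddxxxx
Steps: 4


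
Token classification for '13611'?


Pattern: digits only
Type: INTEGER_LITERAL


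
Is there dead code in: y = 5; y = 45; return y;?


first assignment to y is overwritten before any read
Dead: 'y = 5'


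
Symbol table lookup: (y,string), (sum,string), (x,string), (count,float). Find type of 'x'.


Lookup 'x' → type string


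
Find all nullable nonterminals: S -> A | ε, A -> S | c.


A nonterminal is nullable iff some alternative derives ε (directly, or every symbol in it is nullable)
Nullable: {A, S}


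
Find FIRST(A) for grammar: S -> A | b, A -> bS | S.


Per alternative of A: FIRST(bS) = {b}; FIRST(S) = {b}
FIRST(A) = {b}


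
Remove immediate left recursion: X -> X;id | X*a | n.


Left-recursive alternatives: X;id, X*a; non-recursive: n
Introduce X': X -> nX', X' -> ;idX' | *aX' | ε


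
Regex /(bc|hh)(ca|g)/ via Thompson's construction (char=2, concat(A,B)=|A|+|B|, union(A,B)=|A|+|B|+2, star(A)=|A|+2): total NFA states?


Syntax tree has 7 char leaf(s), 2 union(s), 0 star(s)
chars contribute 7×2 = 14; each union adds +2; each star adds +2
Total: 14 + 4 + 0 = 18 states


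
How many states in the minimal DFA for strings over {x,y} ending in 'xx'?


Track the longest suffix of input matching a prefix of 'xx': 3 classes (prefixes of length 0..2)
Minimal DFA: 3 states


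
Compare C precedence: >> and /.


'/' is multiplicative (level 10); '>>' is shift (level 8)
Higher level binds tighter
'/' has higher precedence than '>>'


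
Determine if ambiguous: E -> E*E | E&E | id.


'id*id&id' has two parse trees (no precedence encoded between * and &)
Ambiguous


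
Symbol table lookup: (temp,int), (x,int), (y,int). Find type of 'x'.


Lookup 'x' → type int


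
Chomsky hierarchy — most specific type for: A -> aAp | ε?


Single nonterminal LHS, but a^n p^n is not regular
Classification: Type 2 (Context-Free)


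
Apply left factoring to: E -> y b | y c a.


Common prefix: 'y'
Factored: E -> y E', E' -> b | c a


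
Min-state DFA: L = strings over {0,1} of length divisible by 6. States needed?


Track length mod 6: states 0..5, accept at 0
Minimal DFA: 6 states


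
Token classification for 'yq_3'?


Pattern: letter/underscore followed by alphanumerics, not a keyword
Type: IDENTIFIER


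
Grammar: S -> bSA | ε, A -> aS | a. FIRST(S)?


Per alternative of S: FIRST(bSA) = {b}; FIRST(ε) = {ε}
FIRST(S) = {b, ε}


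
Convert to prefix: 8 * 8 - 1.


left-to-right (same/higher precedence on left): tree is (- (* 8 8) 1)
Prefix: - * 8 8 1


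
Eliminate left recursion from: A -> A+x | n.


Left-recursive alternatives: A+x; non-recursive: n
Introduce A': A -> nA', A' -> +xA' | ε


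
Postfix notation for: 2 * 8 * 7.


Left to right (same or higher precedence on left)
Postfix: 2 8 * 7 *


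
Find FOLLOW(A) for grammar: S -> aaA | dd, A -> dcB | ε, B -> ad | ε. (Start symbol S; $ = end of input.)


$ ∈ FOLLOW(S). For each A -> αBβ: add FIRST(β)\{ε} to FOLLOW(B); if β nullable, add FOLLOW(A).
FOLLOW(A) = {$}


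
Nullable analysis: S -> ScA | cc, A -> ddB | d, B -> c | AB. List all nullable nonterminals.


A nonterminal is nullable iff some alternative derives ε (directly, or every symbol in it is nullable)
Nullable: {}


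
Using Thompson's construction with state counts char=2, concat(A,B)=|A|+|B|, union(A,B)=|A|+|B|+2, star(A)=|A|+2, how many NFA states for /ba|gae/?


Syntax tree has 5 char leaf(s), 1 union(s), 0 star(s)
chars contribute 5×2 = 10; each union adds +2; each star adds +2
Total: 10 + 2 + 0 = 12 states


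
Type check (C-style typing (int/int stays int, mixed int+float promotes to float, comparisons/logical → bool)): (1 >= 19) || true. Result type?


Operand types: bool || bool
Rule: logical operators take bool operands and yield bool
Result type: bool


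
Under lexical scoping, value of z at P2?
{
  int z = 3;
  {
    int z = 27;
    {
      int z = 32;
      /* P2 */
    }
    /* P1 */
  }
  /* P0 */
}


z declared in the same block as P2
z = 32


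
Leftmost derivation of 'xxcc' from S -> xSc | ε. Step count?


Derivation: S => xSc => xxScc => xxcc
Steps: 3


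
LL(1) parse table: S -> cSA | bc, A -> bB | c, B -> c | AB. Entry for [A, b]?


For [A, b]: 'b' ∈ FIRST(bB)
Entry: A -> bB


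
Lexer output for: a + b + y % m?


Scan left to right, longest-match per lexeme
Tokens: ID(a), OP(+), ID(b), OP(+), ID(y), OP(%), ID(m)


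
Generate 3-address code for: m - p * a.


Break into single-operator statements:
t1 = p * a
t2 = m - t1


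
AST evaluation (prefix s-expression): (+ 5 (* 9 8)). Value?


Evaluate inner: (* 9 8) = 72
Evaluate root: (+ 5 72) = 77
Result: 77


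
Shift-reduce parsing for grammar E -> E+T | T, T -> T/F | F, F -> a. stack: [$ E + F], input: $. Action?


'F' (not preceded by T/) is the handle for T -> F
Action: reduce (T -> F)


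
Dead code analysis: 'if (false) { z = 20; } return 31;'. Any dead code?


condition is constant false, so the whole block is unreachable
Dead: 'if (false) { z = 20; }'


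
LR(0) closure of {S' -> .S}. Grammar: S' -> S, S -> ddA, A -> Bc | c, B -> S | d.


Start: S' -> .S
For each item with dot before a nonterminal B, add B -> .γ for every B-production
Closure: [S' -> .S, S -> .ddA]


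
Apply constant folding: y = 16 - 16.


16 - 16 = 0 at compile time
Optimized: y = 0


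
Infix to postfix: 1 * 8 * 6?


Left to right (same or higher precedence on left)
Postfix: 1 8 * 6 *


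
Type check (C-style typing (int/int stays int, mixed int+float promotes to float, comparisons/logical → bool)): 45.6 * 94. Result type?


Operand types: float * int
Rule: mixed int/float promotes to float; int/int stays int
Result type: float


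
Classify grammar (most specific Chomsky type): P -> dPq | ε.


Single nonterminal LHS, but d^n q^n is not regular
Classification: Type 2 (Context-Free)


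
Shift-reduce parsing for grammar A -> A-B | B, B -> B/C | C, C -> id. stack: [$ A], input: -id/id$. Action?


shift '-' to continue A -> A-B
Action: shift


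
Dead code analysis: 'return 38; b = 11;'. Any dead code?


statement follows a return and is unreachable
Dead: 'b = 11'


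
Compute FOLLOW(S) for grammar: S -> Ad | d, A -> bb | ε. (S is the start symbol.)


$ ∈ FOLLOW(S). For each A -> αBβ: add FIRST(β)\{ε} to FOLLOW(B); if β nullable, add FOLLOW(A).
FOLLOW(S) = {$}


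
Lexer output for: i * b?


Scan left to right, longest-match per lexeme
Tokens: ID(i), OP(*), ID(b)


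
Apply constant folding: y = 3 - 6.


3 - 6 = -3 at compile time
Optimized: y = -3


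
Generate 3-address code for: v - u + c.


Break into single-operator statements:
t1 = v - u
t2 = t1 + c


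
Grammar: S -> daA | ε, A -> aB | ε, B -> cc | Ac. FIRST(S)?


Per alternative of S: FIRST(daA) = {d}; FIRST(ε) = {ε}
FIRST(S) = {d, ε}


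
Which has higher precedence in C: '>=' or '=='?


'>=' is relational (level 7); '==' is equality (level 6)
Higher level binds tighter
'>=' has higher precedence than '=='


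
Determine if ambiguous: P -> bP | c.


right-linear, alternatives start with distinct terminals 'b' vs 'c': unique leftmost derivation
Unambiguous


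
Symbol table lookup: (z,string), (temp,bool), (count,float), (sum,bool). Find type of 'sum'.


Lookup 'sum' → type bool


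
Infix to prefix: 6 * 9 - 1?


left-to-right (same/higher precedence on left): tree is (- (* 6 9) 1)
Prefix: - * 6 9 1


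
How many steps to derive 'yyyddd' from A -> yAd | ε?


Derivation: A => yAd => yyAdd => yyyAddd => yyyddd
Steps: 4


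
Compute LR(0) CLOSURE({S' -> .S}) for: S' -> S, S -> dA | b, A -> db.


Start: S' -> .S
For each item with dot before a nonterminal B, add B -> .γ for every B-production
Closure: [S' -> .S, S -> .dA, S -> .b]


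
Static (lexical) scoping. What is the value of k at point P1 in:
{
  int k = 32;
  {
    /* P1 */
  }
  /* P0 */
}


P1's block does not declare k; resolves to the enclosing declaration at depth 0
k = 32


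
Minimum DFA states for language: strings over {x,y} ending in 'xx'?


Track the longest suffix of input matching a prefix of 'xx': 3 classes (prefixes of length 0..2)
Minimal DFA: 3 states


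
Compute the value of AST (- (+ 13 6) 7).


Evaluate inner: (+ 13 6) = 19
Evaluate root: (- 19 7) = 12
Result: 12


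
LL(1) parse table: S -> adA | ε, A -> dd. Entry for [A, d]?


For [A, d]: 'd' ∈ FIRST(dd)
Entry: A -> dd


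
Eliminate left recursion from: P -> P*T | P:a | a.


Left-recursive alternatives: P*T, P:a; non-recursive: a
Introduce P': P -> aP', P' -> *TP' | :aP' | ε


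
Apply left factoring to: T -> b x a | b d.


Common prefix: 'b'
Factored: T -> b T', T' -> x a | d


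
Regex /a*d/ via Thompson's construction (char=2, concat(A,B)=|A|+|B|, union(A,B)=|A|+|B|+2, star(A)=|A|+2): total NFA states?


Syntax tree has 2 char leaf(s), 0 union(s), 1 star(s)
chars contribute 2×2 = 4; each union adds +2; each star adds +2
Total: 4 + 0 + 2 = 6 states


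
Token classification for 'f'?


Pattern: letter/underscore followed by alphanumerics, not a keyword
Type: IDENTIFIER


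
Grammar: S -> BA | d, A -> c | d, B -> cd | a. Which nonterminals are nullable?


A nonterminal is nullable iff some alternative derives ε (directly, or every symbol in it is nullable)
Nullable: {}


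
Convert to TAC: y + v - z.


Break into single-operator statements:
t1 = y + v
t2 = t1 - z


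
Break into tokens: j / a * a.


Scan left to right, longest-match per lexeme
Tokens: ID(j), OP(/), ID(a), OP(*), ID(a)


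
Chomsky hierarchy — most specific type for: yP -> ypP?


LHS has context (more than one symbol) and |LHS| ≤ |RHS|
Classification: Type 1 (Context-Sensitive)


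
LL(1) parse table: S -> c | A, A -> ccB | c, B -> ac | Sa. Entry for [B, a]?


For [B, a]: 'a' ∈ FIRST(ac)
Entry: B -> ac


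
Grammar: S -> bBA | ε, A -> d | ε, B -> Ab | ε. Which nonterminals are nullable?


A nonterminal is nullable iff some alternative derives ε (directly, or every symbol in it is nullable)
Nullable: {A, B, S}


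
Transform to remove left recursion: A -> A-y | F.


Left-recursive alternatives: A-y; non-recursive: F
Introduce A': A -> FA', A' -> -yA' | ε


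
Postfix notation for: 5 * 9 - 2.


Left to right (same or higher precedence on left)
Postfix: 5 9 * 2 -


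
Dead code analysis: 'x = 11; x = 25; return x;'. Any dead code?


first assignment to x is overwritten before any read
Dead: 'x = 11'


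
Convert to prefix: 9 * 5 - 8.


left-to-right (same/higher precedence on left): tree is (- (* 9 5) 8)
Prefix: - * 9 5 8


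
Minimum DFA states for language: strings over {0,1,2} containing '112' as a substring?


KMP-style automaton: 3 progress states + 1 absorbing accept = 4
Minimal DFA: 4 states


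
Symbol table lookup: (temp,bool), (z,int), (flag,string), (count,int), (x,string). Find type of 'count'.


Lookup 'count' → type int


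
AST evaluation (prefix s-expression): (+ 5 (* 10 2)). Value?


Evaluate inner: (* 10 2) = 20
Evaluate root: (+ 5 20) = 25
Result: 25


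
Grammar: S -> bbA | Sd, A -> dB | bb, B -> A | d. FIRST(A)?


Per alternative of A: FIRST(dB) = {d}; FIRST(bb) = {b}
FIRST(A) = {b, d}


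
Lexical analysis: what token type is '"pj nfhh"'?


Pattern: double-quoted sequence
Type: STRING_LITERAL


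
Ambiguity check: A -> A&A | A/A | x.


'x&x/x' has two parse trees (no precedence encoded between & and /)
Ambiguous


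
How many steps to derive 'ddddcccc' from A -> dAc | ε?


Derivation: A => dAc => ddAcc => dddAccc => ddddAcccc => ddddcccc
Steps: 5


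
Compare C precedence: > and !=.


'>' is relational (level 7); '!=' is equality (level 6)
Higher level binds tighter
'>' has higher precedence than '!='


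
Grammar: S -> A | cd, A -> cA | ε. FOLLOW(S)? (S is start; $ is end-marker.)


$ ∈ FOLLOW(S). For each A -> αBβ: add FIRST(β)\{ε} to FOLLOW(B); if β nullable, add FOLLOW(A).
FOLLOW(S) = {$}


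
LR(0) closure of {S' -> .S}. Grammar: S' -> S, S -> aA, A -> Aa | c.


Start: S' -> .S
For each item with dot before a nonterminal B, add B -> .γ for every B-production
Closure: [S' -> .S, S -> .aA]


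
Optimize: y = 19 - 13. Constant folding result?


19 - 13 = 6 at compile time
Optimized: y = 6


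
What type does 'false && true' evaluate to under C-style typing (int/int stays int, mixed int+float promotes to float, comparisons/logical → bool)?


Operand types: bool && bool
Rule: logical operators take bool operands and yield bool
Result type: bool


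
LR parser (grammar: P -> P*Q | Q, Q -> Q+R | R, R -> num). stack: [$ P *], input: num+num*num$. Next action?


no handle ('P*' is not any RHS); shift 'num'
Action: shift


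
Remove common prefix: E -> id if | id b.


Common prefix: 'id'
Factored: E -> id E', E' -> if | b


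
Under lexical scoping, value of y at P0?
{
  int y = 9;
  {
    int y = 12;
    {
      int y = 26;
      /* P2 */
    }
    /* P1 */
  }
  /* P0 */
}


y declared in the same block as P0
y = 9


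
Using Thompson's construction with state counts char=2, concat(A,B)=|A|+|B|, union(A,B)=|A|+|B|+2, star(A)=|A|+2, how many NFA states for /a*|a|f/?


Syntax tree has 3 char leaf(s), 2 union(s), 1 star(s)
chars contribute 3×2 = 6; each union adds +2; each star adds +2
Total: 6 + 4 + 2 = 12 states


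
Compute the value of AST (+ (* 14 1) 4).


Evaluate inner: (* 14 1) = 14
Evaluate root: (+ 14 4) = 18
Result: 18


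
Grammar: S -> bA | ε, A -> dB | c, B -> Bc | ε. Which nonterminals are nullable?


A nonterminal is nullable iff some alternative derives ε (directly, or every symbol in it is nullable)
Nullable: {B, S}


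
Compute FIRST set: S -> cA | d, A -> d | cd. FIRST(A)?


Per alternative of A: FIRST(d) = {d}; FIRST(cd) = {c}
FIRST(A) = {c, d}


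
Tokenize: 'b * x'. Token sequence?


Scan left to right, longest-match per lexeme
Tokens: ID(b), OP(*), ID(x)


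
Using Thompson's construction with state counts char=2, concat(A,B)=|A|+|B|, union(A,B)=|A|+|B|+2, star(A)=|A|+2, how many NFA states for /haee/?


Syntax tree has 4 char leaf(s), 0 union(s), 0 star(s)
chars contribute 4×2 = 8; each union adds +2; each star adds +2
Total: 8 + 0 + 0 = 8 states


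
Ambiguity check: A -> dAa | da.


balanced d^n…a^n: each string has a unique parse
Unambiguous


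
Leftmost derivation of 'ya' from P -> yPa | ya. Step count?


Derivation: P => ya
Steps: 1


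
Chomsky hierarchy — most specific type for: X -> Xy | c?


Left-linear: every RHS is a terminal or one nonterminal followed by a terminal
Classification: Type 3 (Regular)


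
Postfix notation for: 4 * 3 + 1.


Left to right (same or higher precedence on left)
Postfix: 4 3 * 1 +


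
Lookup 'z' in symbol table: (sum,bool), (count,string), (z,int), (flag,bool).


Lookup 'z' → type int


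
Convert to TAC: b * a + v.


Break into single-operator statements:
t1 = b * a
t2 = t1 + v


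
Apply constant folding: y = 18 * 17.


18 * 17 = 306 at compile time
Optimized: y = 306


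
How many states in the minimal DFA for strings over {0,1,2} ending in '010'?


Track the longest suffix of input matching a prefix of '010': 4 classes (prefixes of length 0..3)
Minimal DFA: 4 states


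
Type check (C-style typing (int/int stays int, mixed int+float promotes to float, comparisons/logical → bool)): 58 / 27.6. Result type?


Operand types: int / float
Rule: mixed int/float promotes to float; int/int stays int
Result type: float


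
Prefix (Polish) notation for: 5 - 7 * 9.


'*' binds tighter: tree is (- 5 (* 7 9))
Prefix: - 5 * 7 9


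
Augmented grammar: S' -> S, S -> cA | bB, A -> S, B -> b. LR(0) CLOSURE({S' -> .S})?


Start: S' -> .S
For each item with dot before a nonterminal B, add B -> .γ for every B-production
Closure: [S' -> .S, S -> .cA, S -> .bB]


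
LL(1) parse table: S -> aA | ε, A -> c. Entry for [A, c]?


For [A, c]: 'c' ∈ FIRST(c)
Entry: A -> c


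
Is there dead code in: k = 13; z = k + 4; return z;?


k is read by z's definition; z is returned
No dead code


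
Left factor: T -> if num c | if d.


Common prefix: 'if'
Factored: T -> if T', T' -> num c | d


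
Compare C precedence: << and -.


'-' is additive (level 9); '<<' is shift (level 8)
Higher level binds tighter
'-' has higher precedence than '<<'


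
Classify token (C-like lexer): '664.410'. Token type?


Pattern: digits with a decimal point
Type: FLOAT_LITERAL


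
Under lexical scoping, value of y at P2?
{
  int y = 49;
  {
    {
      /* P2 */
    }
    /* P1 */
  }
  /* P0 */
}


P2's block does not declare y; resolves to the enclosing declaration at depth 0
y = 49


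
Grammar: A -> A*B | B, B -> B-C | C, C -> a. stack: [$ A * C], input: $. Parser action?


'C' (not preceded by B-) is the handle for B -> C
Action: reduce (B -> C)


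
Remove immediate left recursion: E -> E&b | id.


Left-recursive alternatives: E&b; non-recursive: id
Introduce E': E -> idE', E' -> &bE' | ε


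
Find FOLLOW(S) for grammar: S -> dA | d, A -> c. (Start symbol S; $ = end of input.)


$ ∈ FOLLOW(S). For each A -> αBβ: add FIRST(β)\{ε} to FOLLOW(B); if β nullable, add FOLLOW(A).
FOLLOW(S) = {$}


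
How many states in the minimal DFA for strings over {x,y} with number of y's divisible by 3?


Track (count of y) mod 3: states 0..2, accept at 0
Minimal DFA: 3 states


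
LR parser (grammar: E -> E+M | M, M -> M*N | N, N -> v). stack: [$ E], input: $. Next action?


start symbol E on stack, input exhausted
Action: accept
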